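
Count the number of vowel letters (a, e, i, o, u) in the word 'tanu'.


Scanning each character of 'tanu':
  Position 1: 't' -> consonant (running count: 0)
  Position 2: 'a' -> vowel (running count: 1)
  Position 3: 'n' -> consonant (running count: 1)
  Position 4: 'u' -> vowel (running count: 2)
Total vowels: 2

2


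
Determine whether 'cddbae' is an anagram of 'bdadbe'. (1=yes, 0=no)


Sort characters of 'cddbae': 'abcdde'
Sort characters of 'bdadbe': 'abbdde'
Sorted forms differ -> they are NOT anagrams
Result: 0

0


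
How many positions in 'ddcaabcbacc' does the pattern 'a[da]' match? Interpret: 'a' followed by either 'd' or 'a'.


Pattern: a[da] means 'a' followed by either 'd' or 'a'.
Scanning 'ddcaabcbacc' position-by-position:
  Pos 0: window 'dd' -> no
  Pos 1: window 'dc' -> no
  Pos 2: window 'ca' -> no
  Pos 3: window 'aa' -> MATCH
  Pos 4: window 'ab' -> no
  Pos 5: window 'bc' -> no
  Pos 6: window 'cb' -> no
  Pos 7: window 'ba' -> no
  Pos 8: window 'ac' -> no
  Pos 9: window 'cc' -> no
  Pos 10: window 'c' -> no
Total matches: 1

1


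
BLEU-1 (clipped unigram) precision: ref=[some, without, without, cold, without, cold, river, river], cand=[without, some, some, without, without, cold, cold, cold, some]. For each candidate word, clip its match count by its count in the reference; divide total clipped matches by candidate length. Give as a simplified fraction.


Reference word counts: {'cold': 2, 'river': 2, 'some': 1, 'without': 3}
Checking each candidate word (with clipping):
  'without' -> in reference (ref count 3, used 1/3) -> match (matches: 1)
  'some' -> in reference (ref count 1, used 1/1) -> match (matches: 2)
  'some' -> ref count 1 already used up (1/1) -> clipped, no match (matches: 2)
  'without' -> in reference (ref count 3, used 2/3) -> match (matches: 3)
  'without' -> in reference (ref count 3, used 3/3) -> match (matches: 4)
  'cold' -> in reference (ref count 2, used 1/2) -> match (matches: 5)
  'cold' -> in reference (ref count 2, used 2/2) -> match (matches: 6)
  'cold' -> ref count 2 already used up (2/2) -> clipped, no match (matches: 6)
  'some' -> ref count 1 already used up (1/1) -> clipped, no match (matches: 6)
Clipped matches: 6, Candidate length: 9
Precision = 6/9 = 2/3

2/3


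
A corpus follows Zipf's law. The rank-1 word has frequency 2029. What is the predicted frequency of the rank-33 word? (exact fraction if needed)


Zipf's law: freq(rank) = f1 / rank
f1 = 2029, rank = 33
freq = 2029 / 33
GCD(2029, 33) = 1
Simplified: 2029/33

2029/33


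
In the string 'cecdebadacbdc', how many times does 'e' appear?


Scanning 'cecdebadacbdc' for 'e':
  Position 1: 'e' -> MATCH (count: 1)
  Position 4: 'e' -> MATCH (count: 2)
Total occurrences of 'e': 2

2


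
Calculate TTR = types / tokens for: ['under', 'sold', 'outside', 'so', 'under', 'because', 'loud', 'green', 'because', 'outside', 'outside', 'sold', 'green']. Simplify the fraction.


Tokens: 13
Unique types: ('because', 'green', 'loud', 'outside', 'so', 'sold', 'under') = 7
TTR = 7/13
Already in lowest terms.

7/13


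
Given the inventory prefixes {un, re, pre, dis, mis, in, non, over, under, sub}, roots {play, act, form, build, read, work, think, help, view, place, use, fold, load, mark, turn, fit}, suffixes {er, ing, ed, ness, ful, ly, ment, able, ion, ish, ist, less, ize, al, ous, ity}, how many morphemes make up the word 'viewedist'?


Segmenting 'viewedist' against the inventory:
  'view' -> root (morpheme 1)
  'ed' -> suffix (morpheme 2)
  'ist' -> suffix (morpheme 3)
Total morphemes: 3

3


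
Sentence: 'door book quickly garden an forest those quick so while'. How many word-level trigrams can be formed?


Word trigrams from [10] words:
  Trigram 1: (door book quickly)
  Trigram 2: (book quickly garden)
  Trigram 3: (quickly garden an)
  Trigram 4: (garden an forest)
  Trigram 5: (an forest those)
  Trigram 6: (forest those quick)
  Trigram 7: (those quick so)
  Trigram 8: (quick so while)
Total word trigrams: 10 - 2 = 8

8


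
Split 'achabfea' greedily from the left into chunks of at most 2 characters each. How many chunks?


'achabfea' has 8 characters.
Chunking with max size 2:
  Chunk 1: 'ac' (positions 0-1)
  Chunk 2: 'ha' (positions 2-3)
  Chunk 3: 'bf' (positions 4-5)
  Chunk 4: 'ea' (positions 6-7)
Total chunks: ceil(8 / 2) = 4

4


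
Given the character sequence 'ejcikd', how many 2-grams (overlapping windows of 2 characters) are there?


String 'ejcikd' has length L = 6.
Number of overlapping n-grams = L - n + 1
Substituting: 6 - 2 + 1 = 5

5


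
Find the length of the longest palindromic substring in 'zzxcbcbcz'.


Scanning 'zzxcbcbcz' for palindromic substrings.
Substring at positions 3-7: 'cbcbc'.
Check: reverse('cbcbc') = 'cbcbc' -> palindrome confirmed.
Neighbouring characters ('x' / 'z') break symmetry, so it cannot extend further.
No longer palindromic substring exists; longest length = 5

5


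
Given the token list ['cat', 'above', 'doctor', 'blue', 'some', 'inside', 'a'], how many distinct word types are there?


Listing all tokens and tracking unique types:
  Token 1: 'cat' -> NEW (unique so far: 1)
  Token 2: 'above' -> NEW (unique so far: 2)
  Token 3: 'doctor' -> NEW (unique so far: 3)
  Token 4: 'blue' -> NEW (unique so far: 4)
  Token 5: 'some' -> NEW (unique so far: 5)
  Token 6: 'inside' -> NEW (unique so far: 6)
  Token 7: 'a' -> NEW (unique so far: 7)
Unique types: ('a', 'above', 'blue', 'cat', 'doctor', 'inside', 'some')
Vocabulary size: 7

7


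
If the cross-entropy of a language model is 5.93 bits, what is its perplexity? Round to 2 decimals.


Perplexity formula: PP = 2^H
H = 5.93
PP = 2^5.93
Decompose: 2^5.93 = 2^5 * 2^0.93
2^5 = 32, 2^0.93 ~ 1.9052760
PP ~ 32 * 1.9052760 = 60.9688320
Rounded to 2 decimals: 60.97

60.97


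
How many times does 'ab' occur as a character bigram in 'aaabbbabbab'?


Scanning 'aaabbbabbab' for bigram 'ab':
  Position 0: 'aa' -> no
  Position 1: 'aa' -> no
  Position 2: 'ab' -> MATCH
  Position 3: 'bb' -> no
  Position 4: 'bb' -> no
  Position 5: 'ba' -> no
  Position 6: 'ab' -> MATCH
  Position 7: 'bb' -> no
  Position 8: 'ba' -> no
  Position 9: 'ab' -> MATCH
Total matches: 3

3


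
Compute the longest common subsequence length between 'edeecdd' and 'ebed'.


DP table for LCS of 'edeecdd' and 'ebed':
       e  b  e  d
    0  0  0  0  0
  e 0  1  1  1  1
  d 0  1  1  1  2
  e 0  1  1  2  2
  e 0  1  1  2  2
  c 0  1  1  2  2
  d 0  1  1  2  3
  d 0  1  1  2  3
LCS: 'eed'
LCS length = 3

3


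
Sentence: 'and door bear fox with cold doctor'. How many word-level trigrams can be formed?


Word trigrams from [7] words:
  Trigram 1: (and door bear)
  Trigram 2: (door bear fox)
  Trigram 3: (bear fox with)
  Trigram 4: (fox with cold)
  Trigram 5: (with cold doctor)
Total word trigrams: 7 - 2 = 5

5


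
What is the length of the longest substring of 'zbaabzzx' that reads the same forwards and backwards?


Scanning 'zbaabzzx' for palindromic substrings.
Substring at positions 0-5: 'zbaabz'.
Check: reverse('zbaabz') = 'zbaabz' -> palindrome confirmed.
Neighbouring characters ('-' / 'z') break symmetry, so it cannot extend further.
No longer palindromic substring exists; longest length = 6

6


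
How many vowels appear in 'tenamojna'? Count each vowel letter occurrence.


Scanning each character of 'tenamojna':
  Position 1: 't' -> consonant (running count: 0)
  Position 2: 'e' -> vowel (running count: 1)
  Position 3: 'n' -> consonant (running count: 1)
  Position 4: 'a' -> vowel (running count: 2)
  Position 5: 'm' -> consonant (running count: 2)
  Position 6: 'o' -> vowel (running count: 3)
  Position 7: 'j' -> consonant (running count: 3)
  Position 8: 'n' -> consonant (running count: 3)
  Position 9: 'a' -> vowel (running count: 4)
Total vowels: 4

4


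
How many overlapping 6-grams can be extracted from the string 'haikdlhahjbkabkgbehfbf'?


String 'haikdlhahjbkabkgbehfbf' has length L = 22.
Number of overlapping n-grams = L - n + 1
Substituting: 22 - 6 + 1 = 17

17


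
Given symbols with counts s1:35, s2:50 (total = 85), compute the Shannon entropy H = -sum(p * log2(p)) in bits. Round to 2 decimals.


Computing entropy H = -sum(p_i * log2(p_i)):
  s1: p = 35/85 = 0.4118, -p*log2(p) = 0.5271
  s2: p = 50/85 = 0.5882, -p*log2(p) = 0.4503
H = sum of terms = 0.9774
Rounded to 2 decimals: 0.98

0.98


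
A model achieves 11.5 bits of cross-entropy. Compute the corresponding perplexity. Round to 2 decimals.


Perplexity formula: PP = 2^H
H = 11.5
PP = 2^11.5
Decompose: 2^11.5 = 2^11 * 2^0.5 = 2^11 * sqrt(2)
2^11 = 2048, sqrt(2) ~ 1.4142136
PP ~ 2048 * 1.4142136 = 2896.3094528
Rounded to 2 decimals: 2896.31

2896.31


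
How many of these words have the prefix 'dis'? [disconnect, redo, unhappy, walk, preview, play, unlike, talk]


Checking each word for prefix 'dis':
  'disconnect' -> YES, starts with 'dis' (count: 1)
  'redo' -> no (count: 1)
  'unhappy' -> no (count: 1)
  'walk' -> no (count: 1)
  'preview' -> no (count: 1)
  'play' -> no (count: 1)
  'unlike' -> no (count: 1)
  'talk' -> no (count: 1)
Total with prefix 'dis': 1

1


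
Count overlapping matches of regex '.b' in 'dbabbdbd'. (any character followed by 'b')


Pattern: .b means any character followed by 'b'.
Scanning 'dbabbdbd' position-by-position:
  Pos 0: window 'db' -> MATCH
  Pos 1: window 'ba' -> no
  Pos 2: window 'ab' -> MATCH
  Pos 3: window 'bb' -> MATCH
  Pos 4: window 'bd' -> no
  Pos 5: window 'db' -> MATCH
  Pos 6: window 'bd' -> no
  Pos 7: window 'd' -> no
Total matches: 4

4


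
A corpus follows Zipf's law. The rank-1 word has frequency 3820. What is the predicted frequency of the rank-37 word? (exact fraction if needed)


Zipf's law: freq(rank) = f1 / rank
f1 = 3820, rank = 37
freq = 3820 / 37
GCD(3820, 37) = 1
Simplified: 3820/37

3820/37


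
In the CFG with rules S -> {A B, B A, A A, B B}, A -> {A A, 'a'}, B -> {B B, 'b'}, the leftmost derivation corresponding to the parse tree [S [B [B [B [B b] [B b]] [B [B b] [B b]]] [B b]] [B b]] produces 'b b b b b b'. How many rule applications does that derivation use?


Every bracketed nonterminal node [X ...] in the tree is produced by exactly one rule application.
Reading the tree off as a leftmost derivation:
  Step 1: S  =>  B B   (applied S -> B B)
  Step 2: B B  =>  B B B   (applied B -> B B)
  Step 3: B B B  =>  B B B B   (applied B -> B B)
  Step 4: B B B B  =>  B B B B B   (applied B -> B B)
  Step 5: B B B B B  =>  b B B B B   (applied B -> b)
  Step 6: b B B B B  =>  b b B B B   (applied B -> b)
  Step 7: b b B B B  =>  b b B B B B   (applied B -> B B)
  Step 8: b b B B B B  =>  b b b B B B   (applied B -> b)
  Step 9: b b b B B B  =>  b b b b B B   (applied B -> b)
  Step 10: b b b b B B  =>  b b b b b B   (applied B -> b)
  Step 11: b b b b b B  =>  b b b b b b   (applied B -> b)
Final yield: b b b b b b
Total rewrite steps: 11

11


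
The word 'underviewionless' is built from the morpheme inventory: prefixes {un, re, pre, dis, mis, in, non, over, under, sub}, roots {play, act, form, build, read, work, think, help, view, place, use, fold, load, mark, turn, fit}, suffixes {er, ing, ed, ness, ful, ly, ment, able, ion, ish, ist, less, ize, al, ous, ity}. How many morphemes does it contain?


Segmenting 'underviewionless' against the inventory:
  'under' -> prefix (morpheme 1)
  'view' -> root (morpheme 2)
  'ion' -> suffix (morpheme 3)
  'less' -> suffix (morpheme 4)
Total morphemes: 4

4


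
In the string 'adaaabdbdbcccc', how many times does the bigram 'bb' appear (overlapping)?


Scanning 'adaaabdbdbcccc' for bigram 'bb':
  Position 0: 'ad' -> no
  Position 1: 'da' -> no
  Position 2: 'aa' -> no
  Position 3: 'aa' -> no
  Position 4: 'ab' -> no
  Position 5: 'bd' -> no
  Position 6: 'db' -> no
  Position 7: 'bd' -> no
  Position 8: 'db' -> no
  Position 9: 'bc' -> no
  Position 10: 'cc' -> no
  Position 11: 'cc' -> no
  Position 12: 'cc' -> no
Total matches: 0

0


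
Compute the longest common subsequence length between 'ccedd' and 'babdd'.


DP table for LCS of 'ccedd' and 'babdd':
       b  a  b  d  d
    0  0  0  0  0  0
  c 0  0  0  0  0  0
  c 0  0  0  0  0  0
  e 0  0  0  0  0  0
  d 0  0  0  0  1  1
  d 0  0  0  0  1  2
LCS: 'dd'
LCS length = 2

2


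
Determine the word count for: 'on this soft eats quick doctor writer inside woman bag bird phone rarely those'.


Counting words by splitting on spaces:
  Word 1: 'on'
  Word 2: 'this'
  Word 3: 'soft'
  Word 4: 'eats'
  Word 5: 'quick'
  Word 6: 'doctor'
  Word 7: 'writer'
  Word 8: 'inside'
  Word 9: 'woman'
  Word 10: 'bag'
  Word 11: 'bird'
  Word 12: 'phone'
  Word 13: 'rarely'
  Word 14: 'those'
Total words: 14

14


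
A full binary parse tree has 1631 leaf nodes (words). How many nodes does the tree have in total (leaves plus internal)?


Leaf nodes (terminals): 1631
Internal nodes = n - 1 = 1631 - 1 = 1630
Total = leaves + internal = 1631 + 1630 = 3261

3261


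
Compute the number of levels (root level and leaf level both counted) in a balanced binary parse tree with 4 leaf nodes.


In a balanced binary tree with n leaves the deepest leaf is ceil(log2(n)) edges below the root,
so counting node levels inclusive of root and leaves gives ceil(log2(n)) + 1 levels.
log2(4) = 2.0000
ceil(2.0000) = 2
levels = 2 + 1 = 3

3


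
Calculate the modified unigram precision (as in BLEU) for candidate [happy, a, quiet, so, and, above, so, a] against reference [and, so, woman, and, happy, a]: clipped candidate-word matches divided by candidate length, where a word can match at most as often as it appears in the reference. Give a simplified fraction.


Reference word counts: {'a': 1, 'and': 2, 'happy': 1, 'so': 1, 'woman': 1}
Checking each candidate word (with clipping):
  'happy' -> in reference (ref count 1, used 1/1) -> match (matches: 1)
  'a' -> in reference (ref count 1, used 1/1) -> match (matches: 2)
  'quiet' -> not in reference -> no match (matches: 2)
  'so' -> in reference (ref count 1, used 1/1) -> match (matches: 3)
  'and' -> in reference (ref count 2, used 1/2) -> match (matches: 4)
  'above' -> not in reference -> no match (matches: 4)
  'so' -> ref count 1 already used up (1/1) -> clipped, no match (matches: 4)
  'a' -> ref count 1 already used up (1/1) -> clipped, no match (matches: 4)
Clipped matches: 4, Candidate length: 8
Precision = 4/8 = 1/2

1/2


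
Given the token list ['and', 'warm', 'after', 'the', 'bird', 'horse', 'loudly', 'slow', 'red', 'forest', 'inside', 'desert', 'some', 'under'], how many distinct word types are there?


Listing all tokens and tracking unique types:
  Token 1: 'and' -> NEW (unique so far: 1)
  Token 2: 'warm' -> NEW (unique so far: 2)
  Token 3: 'after' -> NEW (unique so far: 3)
  Token 4: 'the' -> NEW (unique so far: 4)
  Token 5: 'bird' -> NEW (unique so far: 5)
  Token 6: 'horse' -> NEW (unique so far: 6)
  Token 7: 'loudly' -> NEW (unique so far: 7)
  Token 8: 'slow' -> NEW (unique so far: 8)
  Token 9: 'red' -> NEW (unique so far: 9)
  Token 10: 'forest' -> NEW (unique so far: 10)
  Token 11: 'inside' -> NEW (unique so far: 11)
  Token 12: 'desert' -> NEW (unique so far: 12)
  Token 13: 'some' -> NEW (unique so far: 13)
  Token 14: 'under' -> NEW (unique so far: 14)
Unique types: ('after', 'and', 'bird', 'desert', 'forest', 'horse', 'inside', 'loudly', 'red', 'slow', 'some', 'the', 'under', 'warm')
Vocabulary size: 14

14


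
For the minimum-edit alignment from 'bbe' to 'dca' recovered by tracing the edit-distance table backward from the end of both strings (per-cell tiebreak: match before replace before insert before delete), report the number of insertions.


Edit distance = 3. Backtracking from cell (3, 3) with preference match > replace > insert > delete,
then listing the resulting alignment 'bbe' -> 'dca' left to right:
  Step 1: replace b->d
  Step 2: replace b->c
  Step 3: replace e->a
Total insertions: 0

0


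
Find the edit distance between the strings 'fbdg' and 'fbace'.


Building DP table for s1='fbdg' (len 4) and s2='fbace' (len 5):
       f  b  a  c  e
    0  1  2  3  4  5
  f 1  0  1  2  3  4
  b 2  1  0  1  2  3
  d 3  2  1  1  2  3
  g 4  3  2  2  2  3
Edit distance = dp[4][5] = 3

3


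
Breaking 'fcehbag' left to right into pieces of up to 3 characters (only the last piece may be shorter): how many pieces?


'fcehbag' has 7 characters.
Chunking with max size 3:
  Chunk 1: 'fce' (positions 0-2)
  Chunk 2: 'hba' (positions 3-5)
  Chunk 3: 'g' (positions 6-6)
Total chunks: ceil(7 / 3) = 3

3


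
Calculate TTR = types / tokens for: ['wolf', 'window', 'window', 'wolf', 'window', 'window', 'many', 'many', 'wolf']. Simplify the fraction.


Tokens: 9
Unique types: ('many', 'window', 'wolf') = 3
TTR = 3/9
Simplify: divide both by 3 -> 1/3
TTR = 1/3

1/3


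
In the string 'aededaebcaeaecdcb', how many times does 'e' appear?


Scanning 'aededaebcaeaecdcb' for 'e':
  Position 1: 'e' -> MATCH (count: 1)
  Position 3: 'e' -> MATCH (count: 2)
  Position 6: 'e' -> MATCH (count: 3)
  Position 10: 'e' -> MATCH (count: 4)
  Position 12: 'e' -> MATCH (count: 5)
Total occurrences of 'e': 5

5


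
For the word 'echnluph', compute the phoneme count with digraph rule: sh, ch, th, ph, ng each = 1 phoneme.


Parsing 'echnluph' greedily, digraphs first:
  'e' -> vowel phoneme (phonemes so far: 1)
  'ch' -> digraph (1 consonant phoneme) (phonemes so far: 2)
  'n' -> consonant phoneme (phonemes so far: 3)
  'l' -> consonant phoneme (phonemes so far: 4)
  'u' -> vowel phoneme (phonemes so far: 5)
  'ph' -> digraph (1 consonant phoneme) (phonemes so far: 6)
Total phonemes: 6

6


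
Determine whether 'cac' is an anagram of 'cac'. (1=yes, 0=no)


Sort characters of 'cac': 'acc'
Sort characters of 'cac': 'acc'
Sorted forms match -> they ARE anagrams
Result: 1

1


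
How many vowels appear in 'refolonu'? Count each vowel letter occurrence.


Scanning each character of 'refolonu':
  Position 1: 'r' -> consonant (running count: 0)
  Position 2: 'e' -> vowel (running count: 1)
  Position 3: 'f' -> consonant (running count: 1)
  Position 4: 'o' -> vowel (running count: 2)
  Position 5: 'l' -> consonant (running count: 2)
  Position 6: 'o' -> vowel (running count: 3)
  Position 7: 'n' -> consonant (running count: 3)
  Position 8: 'u' -> vowel (running count: 4)
Total vowels: 4

4


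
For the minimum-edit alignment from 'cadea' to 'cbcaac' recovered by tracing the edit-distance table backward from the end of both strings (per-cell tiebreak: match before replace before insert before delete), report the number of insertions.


Edit distance = 4. Backtracking from cell (5, 6) with preference match > replace > insert > delete,
then listing the resulting alignment 'cadea' -> 'cbcaac' left to right:
  Step 1: keep 'c'
  Step 2: replace a->b
  Step 3: replace d->c
  Step 4: replace e->a
  Step 5: keep 'a'
  Step 6: insert 'c' [insertion #1]
Total insertions: 1

1


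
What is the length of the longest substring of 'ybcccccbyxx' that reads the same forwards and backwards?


Scanning 'ybcccccbyxx' for palindromic substrings.
Substring at positions 0-8: 'ybcccccby'.
Check: reverse('ybcccccby') = 'ybcccccby' -> palindrome confirmed.
Neighbouring characters ('-' / 'x') break symmetry, so it cannot extend further.
No longer palindromic substring exists; longest length = 9

9


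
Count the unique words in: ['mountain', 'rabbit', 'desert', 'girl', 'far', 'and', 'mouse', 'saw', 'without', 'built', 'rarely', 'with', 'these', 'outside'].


Listing all tokens and tracking unique types:
  Token 1: 'mountain' -> NEW (unique so far: 1)
  Token 2: 'rabbit' -> NEW (unique so far: 2)
  Token 3: 'desert' -> NEW (unique so far: 3)
  Token 4: 'girl' -> NEW (unique so far: 4)
  Token 5: 'far' -> NEW (unique so far: 5)
  Token 6: 'and' -> NEW (unique so far: 6)
  Token 7: 'mouse' -> NEW (unique so far: 7)
  Token 8: 'saw' -> NEW (unique so far: 8)
  Token 9: 'without' -> NEW (unique so far: 9)
  Token 10: 'built' -> NEW (unique so far: 10)
  Token 11: 'rarely' -> NEW (unique so far: 11)
  Token 12: 'with' -> NEW (unique so far: 12)
  Token 13: 'these' -> NEW (unique so far: 13)
  Token 14: 'outside' -> NEW (unique so far: 14)
Unique types: ('and', 'built', 'desert', 'far', 'girl', 'mountain', 'mouse', 'outside', 'rabbit', 'rarely', 'saw', 'these', 'with', 'without')
Vocabulary size: 14

14


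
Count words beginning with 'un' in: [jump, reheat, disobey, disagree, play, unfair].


Checking each word for prefix 'un':
  'jump' -> no (count: 0)
  'reheat' -> no (count: 0)
  'disobey' -> no (count: 0)
  'disagree' -> no (count: 0)
  'play' -> no (count: 0)
  'unfair' -> YES, starts with 'un' (count: 1)
Total with prefix 'un': 1

1


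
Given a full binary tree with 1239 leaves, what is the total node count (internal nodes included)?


Leaf nodes (terminals): 1239
Internal nodes = n - 1 = 1239 - 1 = 1238
Total = leaves + internal = 1239 + 1238 = 2477

2477


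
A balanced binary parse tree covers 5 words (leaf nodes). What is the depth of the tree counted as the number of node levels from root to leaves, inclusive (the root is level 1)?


In a balanced binary tree with n leaves the deepest leaf is ceil(log2(n)) edges below the root,
so counting node levels inclusive of root and leaves gives ceil(log2(n)) + 1 levels.
log2(5) = 2.3219
ceil(2.3219) = 3
levels = 3 + 1 = 4

4


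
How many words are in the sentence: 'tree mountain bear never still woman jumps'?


Counting words by splitting on spaces:
  Word 1: 'tree'
  Word 2: 'mountain'
  Word 3: 'bear'
  Word 4: 'never'
  Word 5: 'still'
  Word 6: 'woman'
  Word 7: 'jumps'
Total words: 7

7


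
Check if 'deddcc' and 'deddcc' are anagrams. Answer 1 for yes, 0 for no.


Sort characters of 'deddcc': 'ccddde'
Sort characters of 'deddcc': 'ccddde'
Sorted forms match -> they ARE anagrams
Result: 1

1


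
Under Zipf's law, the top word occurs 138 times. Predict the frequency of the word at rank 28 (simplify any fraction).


Zipf's law: freq(rank) = f1 / rank
f1 = 138, rank = 28
freq = 138 / 28
GCD(138, 28) = 2
Simplified: 69/14

69/14


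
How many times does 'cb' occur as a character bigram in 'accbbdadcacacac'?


Scanning 'accbbdadcacacac' for bigram 'cb':
  Position 0: 'ac' -> no
  Position 1: 'cc' -> no
  Position 2: 'cb' -> MATCH
  Position 3: 'bb' -> no
  Position 4: 'bd' -> no
  Position 5: 'da' -> no
  Position 6: 'ad' -> no
  Position 7: 'dc' -> no
  Position 8: 'ca' -> no
  Position 9: 'ac' -> no
  Position 10: 'ca' -> no
  Position 11: 'ac' -> no
  Position 12: 'ca' -> no
  Position 13: 'ac' -> no
Total matches: 1

1


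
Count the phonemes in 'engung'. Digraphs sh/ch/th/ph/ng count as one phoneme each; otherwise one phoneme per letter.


Parsing 'engung' greedily, digraphs first:
  'e' -> vowel phoneme (phonemes so far: 1)
  'ng' -> digraph (1 consonant phoneme) (phonemes so far: 2)
  'u' -> vowel phoneme (phonemes so far: 3)
  'ng' -> digraph (1 consonant phoneme) (phonemes so far: 4)
Total phonemes: 4

4


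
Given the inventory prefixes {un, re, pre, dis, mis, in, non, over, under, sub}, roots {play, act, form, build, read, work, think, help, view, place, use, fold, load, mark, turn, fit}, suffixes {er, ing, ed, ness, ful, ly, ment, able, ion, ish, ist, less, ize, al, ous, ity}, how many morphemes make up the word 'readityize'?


Segmenting 'readityize' against the inventory:
  'read' -> root (morpheme 1)
  'ity' -> suffix (morpheme 2)
  'ize' -> suffix (morpheme 3)
Total morphemes: 3

3


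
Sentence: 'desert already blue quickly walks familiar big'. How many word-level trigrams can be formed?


Word trigrams from [7] words:
  Trigram 1: (desert already blue)
  Trigram 2: (already blue quickly)
  Trigram 3: (blue quickly walks)
  Trigram 4: (quickly walks familiar)
  Trigram 5: (walks familiar big)
Total word trigrams: 7 - 2 = 5

5


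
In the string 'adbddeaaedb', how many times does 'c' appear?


Scanning 'adbddeaaedb' for 'c':
  No matches found.
Total occurrences of 'c': 0

0


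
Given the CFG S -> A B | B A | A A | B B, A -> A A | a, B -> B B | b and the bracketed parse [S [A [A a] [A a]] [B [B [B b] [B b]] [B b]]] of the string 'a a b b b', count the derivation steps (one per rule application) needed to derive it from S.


Every bracketed nonterminal node [X ...] in the tree is produced by exactly one rule application.
Reading the tree off as a leftmost derivation:
  Step 1: S  =>  A B   (applied S -> A B)
  Step 2: A B  =>  A A B   (applied A -> A A)
  Step 3: A A B  =>  a A B   (applied A -> a)
  Step 4: a A B  =>  a a B   (applied A -> a)
  Step 5: a a B  =>  a a B B   (applied B -> B B)
  Step 6: a a B B  =>  a a B B B   (applied B -> B B)
  Step 7: a a B B B  =>  a a b B B   (applied B -> b)
  Step 8: a a b B B  =>  a a b b B   (applied B -> b)
  Step 9: a a b b B  =>  a a b b b   (applied B -> b)
Final yield: a a b b b
Total rewrite steps: 9

9


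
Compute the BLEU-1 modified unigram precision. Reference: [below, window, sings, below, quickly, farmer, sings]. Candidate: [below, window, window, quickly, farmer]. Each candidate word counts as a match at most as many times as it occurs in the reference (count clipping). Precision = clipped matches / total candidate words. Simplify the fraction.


Reference word counts: {'below': 2, 'farmer': 1, 'quickly': 1, 'sings': 2, 'window': 1}
Checking each candidate word (with clipping):
  'below' -> in reference (ref count 2, used 1/2) -> match (matches: 1)
  'window' -> in reference (ref count 1, used 1/1) -> match (matches: 2)
  'window' -> ref count 1 already used up (1/1) -> clipped, no match (matches: 2)
  'quickly' -> in reference (ref count 1, used 1/1) -> match (matches: 3)
  'farmer' -> in reference (ref count 1, used 1/1) -> match (matches: 4)
Clipped matches: 4, Candidate length: 5
Precision = 4/5

4/5


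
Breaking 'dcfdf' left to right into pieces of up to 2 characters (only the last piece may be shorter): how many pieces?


'dcfdf' has 5 characters.
Chunking with max size 2:
  Chunk 1: 'dc' (positions 0-1)
  Chunk 2: 'fd' (positions 2-3)
  Chunk 3: 'f' (positions 4-4)
Total chunks: ceil(5 / 2) = 3

3


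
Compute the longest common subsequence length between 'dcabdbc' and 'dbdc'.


DP table for LCS of 'dcabdbc' and 'dbdc':
       d  b  d  c
    0  0  0  0  0
  d 0  1  1  1  1
  c 0  1  1  1  2
  a 0  1  1  1  2
  b 0  1  2  2  2
  d 0  1  2  3  3
  b 0  1  2  3  3
  c 0  1  2  3  4
LCS: 'dbdc'
LCS length = 4

4


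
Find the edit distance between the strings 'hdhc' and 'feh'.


Building DP table for s1='hdhc' (len 4) and s2='feh' (len 3):
       f  e  h
    0  1  2  3
  h 1  1  2  2
  d 2  2  2  3
  h 3  3  3  2
  c 4  4  4  3
Edit distance = dp[4][3] = 3

3


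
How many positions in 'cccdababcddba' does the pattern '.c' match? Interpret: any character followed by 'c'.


Pattern: .c means any character followed by 'c'.
Scanning 'cccdababcddba' position-by-position:
  Pos 0: window 'cc' -> MATCH
  Pos 1: window 'cc' -> MATCH
  Pos 2: window 'cd' -> no
  Pos 3: window 'da' -> no
  Pos 4: window 'ab' -> no
  Pos 5: window 'ba' -> no
  Pos 6: window 'ab' -> no
  Pos 7: window 'bc' -> MATCH
  Pos 8: window 'cd' -> no
  Pos 9: window 'dd' -> no
  Pos 10: window 'db' -> no
  Pos 11: window 'ba' -> no
  Pos 12: window 'a' -> no
Total matches: 3

3


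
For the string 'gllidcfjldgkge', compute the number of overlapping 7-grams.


String 'gllidcfjldgkge' has length L = 14.
Number of overlapping n-grams = L - n + 1
Substituting: 14 - 7 + 1 = 8

8


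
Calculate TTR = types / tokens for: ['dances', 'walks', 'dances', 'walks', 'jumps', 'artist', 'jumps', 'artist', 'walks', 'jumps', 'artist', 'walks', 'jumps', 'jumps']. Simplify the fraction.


Tokens: 14
Unique types: ('artist', 'dances', 'jumps', 'walks') = 4
TTR = 4/14
Simplify: divide both by 2 -> 2/7
TTR = 2/7

2/7


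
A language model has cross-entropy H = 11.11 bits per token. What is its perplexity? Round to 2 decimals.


Perplexity formula: PP = 2^H
H = 11.11
PP = 2^11.11
Decompose: 2^11.11 = 2^11 * 2^0.11
2^11 = 2048, 2^0.11 ~ 1.0792282
PP ~ 2048 * 1.0792282 = 2210.2593536
Rounded to 2 decimals: 2210.26

2210.26


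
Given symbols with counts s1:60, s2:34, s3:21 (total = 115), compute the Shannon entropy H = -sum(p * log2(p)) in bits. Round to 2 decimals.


Computing entropy H = -sum(p_i * log2(p_i)):
  s1: p = 60/115 = 0.5217, -p*log2(p) = 0.4897
  s2: p = 34/115 = 0.2957, -p*log2(p) = 0.5198
  s3: p = 21/115 = 0.1826, -p*log2(p) = 0.4480
H = sum of terms = 1.4575
Rounded to 2 decimals: 1.46

1.46


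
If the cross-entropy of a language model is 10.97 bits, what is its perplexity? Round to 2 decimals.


Perplexity formula: PP = 2^H
H = 10.97
PP = 2^10.97
Decompose: 2^10.97 = 2^10 * 2^0.97
2^10 = 1024, 2^0.97 ~ 1.9588406
PP ~ 1024 * 1.9588406 = 2005.8527744
Rounded to 2 decimals: 2005.85

2005.85


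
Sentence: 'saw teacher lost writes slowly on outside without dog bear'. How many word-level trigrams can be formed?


Word trigrams from [10] words:
  Trigram 1: (saw teacher lost)
  Trigram 2: (teacher lost writes)
  Trigram 3: (lost writes slowly)
  Trigram 4: (writes slowly on)
  Trigram 5: (slowly on outside)
  Trigram 6: (on outside without)
  Trigram 7: (outside without dog)
  Trigram 8: (without dog bear)
Total word trigrams: 10 - 2 = 8

8


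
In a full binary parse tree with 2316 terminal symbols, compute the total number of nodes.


Leaf nodes (terminals): 2316
Internal nodes = n - 1 = 2316 - 1 = 2315
Total = leaves + internal = 2316 + 2315 = 4631

4631


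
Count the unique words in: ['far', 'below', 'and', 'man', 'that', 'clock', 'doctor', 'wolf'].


Listing all tokens and tracking unique types:
  Token 1: 'far' -> NEW (unique so far: 1)
  Token 2: 'below' -> NEW (unique so far: 2)
  Token 3: 'and' -> NEW (unique so far: 3)
  Token 4: 'man' -> NEW (unique so far: 4)
  Token 5: 'that' -> NEW (unique so far: 5)
  Token 6: 'clock' -> NEW (unique so far: 6)
  Token 7: 'doctor' -> NEW (unique so far: 7)
  Token 8: 'wolf' -> NEW (unique so far: 8)
Unique types: ('and', 'below', 'clock', 'doctor', 'far', 'man', 'that', 'wolf')
Vocabulary size: 8

8


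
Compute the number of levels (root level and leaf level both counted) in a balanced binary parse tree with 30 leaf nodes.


In a balanced binary tree with n leaves the deepest leaf is ceil(log2(n)) edges below the root,
so counting node levels inclusive of root and leaves gives ceil(log2(n)) + 1 levels.
log2(30) = 4.9069
ceil(4.9069) = 5
levels = 5 + 1 = 6

6


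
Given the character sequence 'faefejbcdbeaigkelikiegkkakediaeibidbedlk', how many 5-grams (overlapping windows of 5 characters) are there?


String 'faefejbcdbeaigkelikiegkkakediaeibidbedlk' has length L = 40.
Number of overlapping n-grams = L - n + 1
Substituting: 40 - 5 + 1 = 36

36


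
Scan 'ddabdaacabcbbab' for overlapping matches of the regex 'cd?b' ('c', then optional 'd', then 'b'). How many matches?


Pattern: cd?b means 'c', then optional 'd', then 'b'.
Scanning 'ddabdaacabcbbab' position-by-position:
  Pos 0: window 'dda' -> no
  Pos 1: window 'dab' -> no
  Pos 2: window 'abd' -> no
  Pos 3: window 'bda' -> no
  Pos 4: window 'daa' -> no
  Pos 5: window 'aac' -> no
  Pos 6: window 'aca' -> no
  Pos 7: window 'cab' -> no
  Pos 8: window 'abc' -> no
  Pos 9: window 'bcb' -> no
  Pos 10: window 'cbb' -> MATCH
  Pos 11: window 'bba' -> no
  Pos 12: window 'bab' -> no
  Pos 13: window 'ab' -> no
  Pos 14: window 'b' -> no
Total matches: 1

1


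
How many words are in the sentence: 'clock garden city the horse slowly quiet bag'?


Counting words by splitting on spaces:
  Word 1: 'clock'
  Word 2: 'garden'
  Word 3: 'city'
  Word 4: 'the'
  Word 5: 'horse'
  Word 6: 'slowly'
  Word 7: 'quiet'
  Word 8: 'bag'
Total words: 8

8


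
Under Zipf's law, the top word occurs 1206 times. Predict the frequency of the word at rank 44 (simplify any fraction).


Zipf's law: freq(rank) = f1 / rank
f1 = 1206, rank = 44
freq = 1206 / 44
GCD(1206, 44) = 2
Simplified: 603/22

603/22


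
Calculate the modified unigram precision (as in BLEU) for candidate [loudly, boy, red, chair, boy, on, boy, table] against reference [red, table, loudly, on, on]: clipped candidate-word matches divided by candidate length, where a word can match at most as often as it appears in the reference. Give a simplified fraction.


Reference word counts: {'loudly': 1, 'on': 2, 'red': 1, 'table': 1}
Checking each candidate word (with clipping):
  'loudly' -> in reference (ref count 1, used 1/1) -> match (matches: 1)
  'boy' -> not in reference -> no match (matches: 1)
  'red' -> in reference (ref count 1, used 1/1) -> match (matches: 2)
  'chair' -> not in reference -> no match (matches: 2)
  'boy' -> not in reference -> no match (matches: 2)
  'on' -> in reference (ref count 2, used 1/2) -> match (matches: 3)
  'boy' -> not in reference -> no match (matches: 3)
  'table' -> in reference (ref count 1, used 1/1) -> match (matches: 4)
Clipped matches: 4, Candidate length: 8
Precision = 4/8 = 1/2

1/2


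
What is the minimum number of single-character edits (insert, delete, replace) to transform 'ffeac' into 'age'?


Building DP table for s1='ffeac' (len 5) and s2='age' (len 3):
       a  g  e
    0  1  2  3
  f 1  1  2  3
  f 2  2  2  3
  e 3  3  3  2
  a 4  3  4  3
  c 5  4  4  4
Edit distance = dp[5][3] = 4

4


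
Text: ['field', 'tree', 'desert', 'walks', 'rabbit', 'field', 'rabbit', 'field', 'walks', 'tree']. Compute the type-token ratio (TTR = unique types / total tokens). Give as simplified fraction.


Tokens: 10
Unique types: ('desert', 'field', 'rabbit', 'tree', 'walks') = 5
TTR = 5/10
Simplify: divide both by 5 -> 1/2
TTR = 1/2

1/2


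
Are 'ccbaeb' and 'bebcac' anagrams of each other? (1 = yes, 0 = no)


Sort characters of 'ccbaeb': 'abbcce'
Sort characters of 'bebcac': 'abbcce'
Sorted forms match -> they ARE anagrams
Result: 1

1


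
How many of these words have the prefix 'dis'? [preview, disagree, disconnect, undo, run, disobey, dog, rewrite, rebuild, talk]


Checking each word for prefix 'dis':
  'preview' -> no (count: 0)
  'disagree' -> YES, starts with 'dis' (count: 1)
  'disconnect' -> YES, starts with 'dis' (count: 2)
  'undo' -> no (count: 2)
  'run' -> no (count: 2)
  'disobey' -> YES, starts with 'dis' (count: 3)
  'dog' -> no (count: 3)
  'rewrite' -> no (count: 3)
  'rebuild' -> no (count: 3)
  'talk' -> no (count: 3)
Total with prefix 'dis': 3

3


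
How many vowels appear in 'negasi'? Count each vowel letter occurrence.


Scanning each character of 'negasi':
  Position 1: 'n' -> consonant (running count: 0)
  Position 2: 'e' -> vowel (running count: 1)
  Position 3: 'g' -> consonant (running count: 1)
  Position 4: 'a' -> vowel (running count: 2)
  Position 5: 's' -> consonant (running count: 2)
  Position 6: 'i' -> vowel (running count: 3)
Total vowels: 3

3


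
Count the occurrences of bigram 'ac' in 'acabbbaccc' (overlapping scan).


Scanning 'acabbbaccc' for bigram 'ac':
  Position 0: 'ac' -> MATCH
  Position 1: 'ca' -> no
  Position 2: 'ab' -> no
  Position 3: 'bb' -> no
  Position 4: 'bb' -> no
  Position 5: 'ba' -> no
  Position 6: 'ac' -> MATCH
  Position 7: 'cc' -> no
  Position 8: 'cc' -> no
Total matches: 2

2


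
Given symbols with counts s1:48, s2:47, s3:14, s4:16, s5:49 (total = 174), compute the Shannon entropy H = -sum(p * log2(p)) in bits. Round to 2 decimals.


Computing entropy H = -sum(p_i * log2(p_i)):
  s1: p = 48/174 = 0.2759, -p*log2(p) = 0.5125
  s2: p = 47/174 = 0.2701, -p*log2(p) = 0.5101
  s3: p = 14/174 = 0.0805, -p*log2(p) = 0.2925
  s4: p = 16/174 = 0.0920, -p*log2(p) = 0.3166
  s5: p = 49/174 = 0.2816, -p*log2(p) = 0.5148
H = sum of terms = 2.1465
Rounded to 2 decimals: 2.15

2.15


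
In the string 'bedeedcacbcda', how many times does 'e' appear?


Scanning 'bedeedcacbcda' for 'e':
  Position 1: 'e' -> MATCH (count: 1)
  Position 3: 'e' -> MATCH (count: 2)
  Position 4: 'e' -> MATCH (count: 3)
Total occurrences of 'e': 3

3


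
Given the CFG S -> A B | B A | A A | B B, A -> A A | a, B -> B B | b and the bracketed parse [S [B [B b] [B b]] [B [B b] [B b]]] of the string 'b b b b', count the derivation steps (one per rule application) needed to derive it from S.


Every bracketed nonterminal node [X ...] in the tree is produced by exactly one rule application.
Reading the tree off as a leftmost derivation:
  Step 1: S  =>  B B   (applied S -> B B)
  Step 2: B B  =>  B B B   (applied B -> B B)
  Step 3: B B B  =>  b B B   (applied B -> b)
  Step 4: b B B  =>  b b B   (applied B -> b)
  Step 5: b b B  =>  b b B B   (applied B -> B B)
  Step 6: b b B B  =>  b b b B   (applied B -> b)
  Step 7: b b b B  =>  b b b b   (applied B -> b)
Final yield: b b b b
Total rewrite steps: 7

7


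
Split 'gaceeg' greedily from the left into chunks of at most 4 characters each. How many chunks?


'gaceeg' has 6 characters.
Chunking with max size 4:
  Chunk 1: 'gace' (positions 0-3)
  Chunk 2: 'eg' (positions 4-5)
Total chunks: ceil(6 / 4) = 2

2


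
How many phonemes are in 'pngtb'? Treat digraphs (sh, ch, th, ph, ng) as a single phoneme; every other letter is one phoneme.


Parsing 'pngtb' greedily, digraphs first:
  'p' -> consonant phoneme (phonemes so far: 1)
  'ng' -> digraph (1 consonant phoneme) (phonemes so far: 2)
  't' -> consonant phoneme (phonemes so far: 3)
  'b' -> consonant phoneme (phonemes so far: 4)
Total phonemes: 4

4


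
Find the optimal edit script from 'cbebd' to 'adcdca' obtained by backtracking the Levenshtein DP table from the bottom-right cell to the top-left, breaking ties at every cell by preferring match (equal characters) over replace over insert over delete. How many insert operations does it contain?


Edit distance = 6. Backtracking from cell (5, 6) with preference match > replace > insert > delete,
then listing the resulting alignment 'cbebd' -> 'adcdca' left to right:
  Step 1: insert 'a' [insertion #1]
  Step 2: replace c->d
  Step 3: replace b->c
  Step 4: replace e->d
  Step 5: replace b->c
  Step 6: replace d->a
Total insertions: 1

1


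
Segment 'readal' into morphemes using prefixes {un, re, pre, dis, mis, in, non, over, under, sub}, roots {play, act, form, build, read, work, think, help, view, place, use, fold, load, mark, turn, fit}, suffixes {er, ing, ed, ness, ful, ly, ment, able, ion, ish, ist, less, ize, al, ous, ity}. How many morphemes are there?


Segmenting 'readal' against the inventory:
  'read' -> root (morpheme 1)
  'al' -> suffix (morpheme 2)
Total morphemes: 2

2


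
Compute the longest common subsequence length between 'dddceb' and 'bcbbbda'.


DP table for LCS of 'dddceb' and 'bcbbbda':
       b  c  b  b  b  d  a
    0  0  0  0  0  0  0  0
  d 0  0  0  0  0  0  1  1
  d 0  0  0  0  0  0  1  1
  d 0  0  0  0  0  0  1  1
  c 0  0  1  1  1  1  1  1
  e 0  0  1  1  1  1  1  1
  b 0  1  1  2  2  2  2  2
LCS: 'cb'
LCS length = 2

2


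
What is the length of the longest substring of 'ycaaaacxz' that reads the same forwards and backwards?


Scanning 'ycaaaacxz' for palindromic substrings.
Substring at positions 1-6: 'caaaac'.
Check: reverse('caaaac') = 'caaaac' -> palindrome confirmed.
Neighbouring characters ('y' / 'x') break symmetry, so it cannot extend further.
No longer palindromic substring exists; longest length = 6

6


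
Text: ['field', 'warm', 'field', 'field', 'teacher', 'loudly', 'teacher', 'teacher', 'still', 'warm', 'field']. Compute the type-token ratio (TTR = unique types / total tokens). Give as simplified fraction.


Tokens: 11
Unique types: ('field', 'loudly', 'still', 'teacher', 'warm') = 5
TTR = 5/11
Already in lowest terms.

5/11


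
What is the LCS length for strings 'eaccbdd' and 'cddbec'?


DP table for LCS of 'eaccbdd' and 'cddbec':
       c  d  d  b  e  c
    0  0  0  0  0  0  0
  e 0  0  0  0  0  1  1
  a 0  0  0  0  0  1  1
  c 0  1  1  1  1  1  2
  c 0  1  1  1  1  1  2
  b 0  1  1  1  2  2  2
  d 0  1  2  2  2  2  2
  d 0  1  2  3  3  3  3
LCS: 'cdd'
LCS length = 3

3
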